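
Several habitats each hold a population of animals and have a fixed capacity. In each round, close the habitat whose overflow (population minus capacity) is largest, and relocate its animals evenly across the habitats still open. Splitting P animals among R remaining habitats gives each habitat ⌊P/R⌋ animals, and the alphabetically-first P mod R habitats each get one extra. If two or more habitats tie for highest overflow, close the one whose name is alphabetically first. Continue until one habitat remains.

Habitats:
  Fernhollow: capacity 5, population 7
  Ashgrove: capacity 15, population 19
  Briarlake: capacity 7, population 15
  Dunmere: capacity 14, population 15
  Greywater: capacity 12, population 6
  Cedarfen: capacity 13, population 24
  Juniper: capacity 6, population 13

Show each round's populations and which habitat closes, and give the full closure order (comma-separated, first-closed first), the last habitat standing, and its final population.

Round 1: Ashgrove=19 Briarlake=15 Cedarfen=24 Dunmere=15 Fernhollow=7 Greywater=6 Juniper=13 → close Cedarfen (overflow 11)
  24÷6 = 4 each, +1 to first 0
Round 2: Ashgrove=23 Briarlake=19 Dunmere=19 Fernhollow=11 Greywater=10 Juniper=17 → close Briarlake (overflow 12)
  19÷5 = 3 each, +1 to first 4
Round 3: Ashgrove=27 Dunmere=23 Fernhollow=15 Greywater=14 Juniper=20 → close Juniper (overflow 14)
  20÷4 = 5 each, +1 to first 0
Round 4: Ashgrove=32 Dunmere=28 Fernhollow=20 Greywater=19 → close Ashgrove (overflow 17)
  32÷3 = 10 each, +1 to first 2
Round 5: Dunmere=39 Fernhollow=31 Greywater=29 → close Fernhollow (overflow 26)
  31÷2 = 15 each, +1 to first 1
Round 6: Dunmere=55 Greywater=44 → close Dunmere (overflow 41)
  55÷1 = 55 each, +1 to first 0

Closure order: Cedarfen, Briarlake, Juniper, Ashgrove, Fernhollow, Dunmere
Last habitat: Greywater with 99 animals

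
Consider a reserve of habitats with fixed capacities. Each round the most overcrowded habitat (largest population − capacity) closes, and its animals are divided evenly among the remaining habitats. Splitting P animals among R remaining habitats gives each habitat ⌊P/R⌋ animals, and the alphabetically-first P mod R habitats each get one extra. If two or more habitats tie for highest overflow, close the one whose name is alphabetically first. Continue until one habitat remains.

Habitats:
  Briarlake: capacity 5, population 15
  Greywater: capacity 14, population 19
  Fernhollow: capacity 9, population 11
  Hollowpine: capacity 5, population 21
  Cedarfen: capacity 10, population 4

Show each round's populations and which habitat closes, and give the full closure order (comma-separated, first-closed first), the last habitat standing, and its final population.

Round 1: Briarlake=15 Cedarfen=4 Fernhollow=11 Greywater=19 Hollowpine=21 → close Hollowpine (overflow 16)
  21÷4 = 5 each, +1 to first 1
Round 2: Briarlake=21 Cedarfen=9 Fernhollow=16 Greywater=24 → close Briarlake (overflow 16)
  21÷3 = 7 each, +1 to first 0
Round 3: Cedarfen=16 Fernhollow=23 Greywater=31 → close Greywater (overflow 17)
  31÷2 = 15 each, +1 to first 1
Round 4: Cedarfen=32 Fernhollow=38 → close Fernhollow (overflow 29)
  38÷1 = 38 each, +1 to first 0

Closure order: Hollowpine, Briarlake, Greywater, Fernhollow
Last habitat: Cedarfen with 70 animals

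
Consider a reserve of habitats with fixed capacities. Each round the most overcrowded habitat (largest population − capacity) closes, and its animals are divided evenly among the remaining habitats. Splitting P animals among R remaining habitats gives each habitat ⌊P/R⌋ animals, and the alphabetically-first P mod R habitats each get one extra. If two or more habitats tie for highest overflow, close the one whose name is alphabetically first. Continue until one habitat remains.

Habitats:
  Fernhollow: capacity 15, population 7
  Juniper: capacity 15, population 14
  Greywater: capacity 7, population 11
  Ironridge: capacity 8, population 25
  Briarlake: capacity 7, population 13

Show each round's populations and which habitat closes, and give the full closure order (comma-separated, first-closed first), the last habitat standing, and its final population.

Round 1: Briarlake=13 Fernhollow=7 Greywater=11 Ironridge=25 Juniper=14 → close Ironridge (overflow 17)
  25÷4 = 6 each, +1 to first 1
Round 2: Briarlake=20 Fernhollow=13 Greywater=17 Juniper=20 → close Briarlake (overflow 13)
  20÷3 = 6 each, +1 to first 2
Round 3: Fernhollow=20 Greywater=24 Juniper=26 → close Greywater (overflow 17)
  24÷2 = 12 each, +1 to first 0
Round 4: Fernhollow=32 Juniper=38 → close Juniper (overflow 23)
  38÷1 = 38 each, +1 to first 0

Closure order: Ironridge, Briarlake, Greywater, Juniper
Last habitat: Fernhollow with 70 animals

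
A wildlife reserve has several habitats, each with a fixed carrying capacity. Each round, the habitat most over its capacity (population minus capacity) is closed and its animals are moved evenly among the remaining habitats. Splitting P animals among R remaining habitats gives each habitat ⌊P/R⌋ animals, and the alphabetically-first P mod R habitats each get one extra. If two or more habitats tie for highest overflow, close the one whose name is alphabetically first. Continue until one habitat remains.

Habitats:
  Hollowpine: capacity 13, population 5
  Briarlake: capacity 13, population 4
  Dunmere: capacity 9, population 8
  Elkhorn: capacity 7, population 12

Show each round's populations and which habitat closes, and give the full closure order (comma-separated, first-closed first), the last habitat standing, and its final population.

Closure order: Elkhorn, Dunmere, Hollowpine
Last habitat: Briarlake with 29 animals

Round 1: Briarlake=4 Dunmere=8 Elkhorn=12 Hollowpine=5 → close Elkhorn (overflow 5)
  12÷3 = 4 each, +1 to first 0
Round 2: Briarlake=8 Dunmere=12 Hollowpine=9 → close Dunmere (overflow 3)
  12÷2 = 6 each, +1 to first 0
Round 3: Briarlake=14 Hollowpine=15 → close Hollowpine (overflow 2)
  15÷1 = 15 each, +1 to first 0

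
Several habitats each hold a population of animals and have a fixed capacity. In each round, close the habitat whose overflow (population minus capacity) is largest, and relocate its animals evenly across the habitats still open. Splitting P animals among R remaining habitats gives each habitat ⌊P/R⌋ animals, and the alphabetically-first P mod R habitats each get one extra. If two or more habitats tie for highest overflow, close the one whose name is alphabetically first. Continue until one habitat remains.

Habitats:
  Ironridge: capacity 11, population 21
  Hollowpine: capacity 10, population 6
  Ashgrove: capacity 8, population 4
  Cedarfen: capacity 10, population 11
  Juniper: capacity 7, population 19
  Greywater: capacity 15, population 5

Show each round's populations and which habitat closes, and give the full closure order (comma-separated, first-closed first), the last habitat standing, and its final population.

Round 1: Ashgrove=4 Cedarfen=11 Greywater=5 Hollowpine=6 Ironridge=21 Juniper=19 → close Juniper (overflow 12)
  19÷5 = 3 each, +1 to first 4
Round 2: Ashgrove=8 Cedarfen=15 Greywater=9 Hollowpine=10 Ironridge=24 → close Ironridge (overflow 13)
  24÷4 = 6 each, +1 to first 0
Round 3: Ashgrove=14 Cedarfen=21 Greywater=15 Hollowpine=16 → close Cedarfen (overflow 11)
  21÷3 = 7 each, +1 to first 0
Round 4: Ashgrove=21 Greywater=22 Hollowpine=23 → close Ashgrove (overflow 13)
  21÷2 = 10 each, +1 to first 1
Round 5: Greywater=33 Hollowpine=33 → close Hollowpine (overflow 23)
  33÷1 = 33 each, +1 to first 0

Closure order: Juniper, Ironridge, Cedarfen, Ashgrove, Hollowpine
Last habitat: Greywater with 66 animals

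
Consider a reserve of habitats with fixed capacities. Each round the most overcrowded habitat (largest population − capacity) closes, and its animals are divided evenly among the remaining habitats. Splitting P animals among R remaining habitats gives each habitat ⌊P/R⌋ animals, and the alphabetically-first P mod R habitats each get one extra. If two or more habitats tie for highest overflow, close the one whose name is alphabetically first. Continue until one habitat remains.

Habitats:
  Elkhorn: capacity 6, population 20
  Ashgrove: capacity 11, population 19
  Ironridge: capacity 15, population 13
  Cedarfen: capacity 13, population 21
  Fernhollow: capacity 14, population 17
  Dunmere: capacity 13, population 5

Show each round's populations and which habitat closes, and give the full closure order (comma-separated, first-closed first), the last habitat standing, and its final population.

Round 1: Ashgrove=19 Cedarfen=21 Dunmere=5 Elkhorn=20 Fernhollow=17 Ironridge=13 → close Elkhorn (overflow 14)
  20÷5 = 4 each, +1 to first 0
Round 2: Ashgrove=23 Cedarfen=25 Dunmere=9 Fernhollow=21 Ironridge=17 → close Ashgrove (overflow 12)
  23÷4 = 5 each, +1 to first 3
Round 3: Cedarfen=31 Dunmere=15 Fernhollow=27 Ironridge=22 → close Cedarfen (overflow 18)
  31÷3 = 10 each, +1 to first 1
Round 4: Dunmere=26 Fernhollow=37 Ironridge=32 → close Fernhollow (overflow 23)
  37÷2 = 18 each, +1 to first 1
Round 5: Dunmere=45 Ironridge=50 → close Ironridge (overflow 35)
  50÷1 = 50 each, +1 to first 0

Closure order: Elkhorn, Ashgrove, Cedarfen, Fernhollow, Ironridge
Last habitat: Dunmere with 95 animals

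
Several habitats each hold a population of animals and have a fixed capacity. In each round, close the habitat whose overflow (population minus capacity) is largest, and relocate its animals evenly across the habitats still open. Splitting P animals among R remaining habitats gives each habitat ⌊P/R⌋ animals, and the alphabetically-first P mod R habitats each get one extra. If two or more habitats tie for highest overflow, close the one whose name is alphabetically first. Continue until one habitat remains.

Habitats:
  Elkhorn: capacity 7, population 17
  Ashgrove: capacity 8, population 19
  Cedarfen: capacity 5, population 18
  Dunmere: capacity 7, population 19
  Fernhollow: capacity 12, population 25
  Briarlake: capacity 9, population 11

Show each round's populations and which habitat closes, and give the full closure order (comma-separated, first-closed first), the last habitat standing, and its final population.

Closure order: Cedarfen, Dunmere, Ashgrove, Fernhollow, Elkhorn
Last habitat: Briarlake with 109 animals

Round 1: Ashgrove=19 Briarlake=11 Cedarfen=18 Dunmere=19 Elkhorn=17 Fernhollow=25 → close Cedarfen (overflow 13)
  18÷5 = 3 each, +1 to first 3
Round 2: Ashgrove=23 Briarlake=15 Dunmere=23 Elkhorn=20 Fernhollow=28 → close Dunmere (overflow 16)
  23÷4 = 5 each, +1 to first 3
Round 3: Ashgrove=29 Briarlake=21 Elkhorn=26 Fernhollow=33 → close Ashgrove (overflow 21)
  29÷3 = 9 each, +1 to first 2
Round 4: Briarlake=31 Elkhorn=36 Fernhollow=42 → close Fernhollow (overflow 30)
  42÷2 = 21 each, +1 to first 0
Round 5: Briarlake=52 Elkhorn=57 → close Elkhorn (overflow 50)
  57÷1 = 57 each, +1 to first 0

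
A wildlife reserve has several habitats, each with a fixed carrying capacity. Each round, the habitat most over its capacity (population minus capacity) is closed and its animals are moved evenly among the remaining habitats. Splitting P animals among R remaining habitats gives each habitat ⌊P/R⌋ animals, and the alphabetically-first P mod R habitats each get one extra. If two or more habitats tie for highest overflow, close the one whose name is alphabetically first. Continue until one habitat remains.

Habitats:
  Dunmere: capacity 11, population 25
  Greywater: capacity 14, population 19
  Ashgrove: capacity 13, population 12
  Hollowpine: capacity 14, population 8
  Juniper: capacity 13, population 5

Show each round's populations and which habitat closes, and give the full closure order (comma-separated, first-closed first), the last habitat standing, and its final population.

Round 1: Ashgrove=12 Dunmere=25 Greywater=19 Hollowpine=8 Juniper=5 → close Dunmere (overflow 14)
  25÷4 = 6 each, +1 to first 1
Round 2: Ashgrove=19 Greywater=25 Hollowpine=14 Juniper=11 → close Greywater (overflow 11)
  25÷3 = 8 each, +1 to first 1
Round 3: Ashgrove=28 Hollowpine=22 Juniper=19 → close Ashgrove (overflow 15)
  28÷2 = 14 each, +1 to first 0
Round 4: Hollowpine=36 Juniper=33 → close Hollowpine (overflow 22)
  36÷1 = 36 each, +1 to first 0

Closure order: Dunmere, Greywater, Ashgrove, Hollowpine
Last habitat: Juniper with 69 animals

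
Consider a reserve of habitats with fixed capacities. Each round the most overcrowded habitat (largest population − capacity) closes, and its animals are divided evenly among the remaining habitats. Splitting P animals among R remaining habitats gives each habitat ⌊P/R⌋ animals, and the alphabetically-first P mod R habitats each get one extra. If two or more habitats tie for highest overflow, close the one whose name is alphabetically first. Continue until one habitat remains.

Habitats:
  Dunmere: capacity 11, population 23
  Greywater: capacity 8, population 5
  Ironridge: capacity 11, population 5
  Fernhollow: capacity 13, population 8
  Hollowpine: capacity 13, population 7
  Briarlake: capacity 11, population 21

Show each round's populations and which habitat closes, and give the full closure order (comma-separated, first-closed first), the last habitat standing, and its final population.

Round 1: Briarlake=21 Dunmere=23 Fernhollow=8 Greywater=5 Hollowpine=7 Ironridge=5 → close Dunmere (overflow 12)
  23÷5 = 4 each, +1 to first 3
Round 2: Briarlake=26 Fernhollow=13 Greywater=10 Hollowpine=11 Ironridge=9 → close Briarlake (overflow 15)
  26÷4 = 6 each, +1 to first 2
Round 3: Fernhollow=20 Greywater=17 Hollowpine=17 Ironridge=15 → close Greywater (overflow 9)
  17÷3 = 5 each, +1 to first 2
Round 4: Fernhollow=26 Hollowpine=23 Ironridge=20 → close Fernhollow (overflow 13)
  26÷2 = 13 each, +1 to first 0
Round 5: Hollowpine=36 Ironridge=33 → close Hollowpine (overflow 23)
  36÷1 = 36 each, +1 to first 0

Closure order: Dunmere, Briarlake, Greywater, Fernhollow, Hollowpine
Last habitat: Ironridge with 69 animals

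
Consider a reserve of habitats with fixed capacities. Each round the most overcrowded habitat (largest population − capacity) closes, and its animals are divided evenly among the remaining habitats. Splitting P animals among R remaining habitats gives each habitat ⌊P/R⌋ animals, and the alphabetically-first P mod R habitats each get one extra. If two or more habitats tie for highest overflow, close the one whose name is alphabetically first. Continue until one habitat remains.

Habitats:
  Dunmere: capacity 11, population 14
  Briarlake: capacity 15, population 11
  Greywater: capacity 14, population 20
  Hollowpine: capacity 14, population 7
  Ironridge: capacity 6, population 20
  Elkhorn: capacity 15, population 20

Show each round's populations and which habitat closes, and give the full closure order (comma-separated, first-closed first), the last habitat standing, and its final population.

Closure order: Ironridge, Greywater, Elkhorn, Dunmere, Briarlake
Last habitat: Hollowpine with 92 animals

Round 1: Briarlake=11 Dunmere=14 Elkhorn=20 Greywater=20 Hollowpine=7 Ironridge=20 → close Ironridge (overflow 14)
  20÷5 = 4 each, +1 to first 0
Round 2: Briarlake=15 Dunmere=18 Elkhorn=24 Greywater=24 Hollowpine=11 → close Greywater (overflow 10)
  24÷4 = 6 each, +1 to first 0
Round 3: Briarlake=21 Dunmere=24 Elkhorn=30 Hollowpine=17 → close Elkhorn (overflow 15)
  30÷3 = 10 each, +1 to first 0
Round 4: Briarlake=31 Dunmere=34 Hollowpine=27 → close Dunmere (overflow 23)
  34÷2 = 17 each, +1 to first 0
Round 5: Briarlake=48 Hollowpine=44 → close Briarlake (overflow 33)
  48÷1 = 48 each, +1 to first 0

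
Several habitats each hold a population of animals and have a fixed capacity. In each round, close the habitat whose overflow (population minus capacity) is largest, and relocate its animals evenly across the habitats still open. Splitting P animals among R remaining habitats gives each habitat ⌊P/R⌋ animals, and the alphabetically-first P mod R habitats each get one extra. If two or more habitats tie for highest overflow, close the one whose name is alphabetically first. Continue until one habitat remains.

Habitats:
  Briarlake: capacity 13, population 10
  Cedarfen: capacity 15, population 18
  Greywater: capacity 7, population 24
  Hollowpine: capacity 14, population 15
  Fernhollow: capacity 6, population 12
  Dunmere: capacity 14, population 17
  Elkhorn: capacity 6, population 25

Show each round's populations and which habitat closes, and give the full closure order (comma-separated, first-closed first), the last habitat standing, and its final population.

Closure order: Elkhorn, Greywater, Fernhollow, Cedarfen, Dunmere, Briarlake
Last habitat: Hollowpine with 121 animals

Round 1: Briarlake=10 Cedarfen=18 Dunmere=17 Elkhorn=25 Fernhollow=12 Greywater=24 Hollowpine=15 → close Elkhorn (overflow 19)
  25÷6 = 4 each, +1 to first 1
Round 2: Briarlake=15 Cedarfen=22 Dunmere=21 Fernhollow=16 Greywater=28 Hollowpine=19 → close Greywater (overflow 21)
  28÷5 = 5 each, +1 to first 3
Round 3: Briarlake=21 Cedarfen=28 Dunmere=27 Fernhollow=21 Hollowpine=24 → close Fernhollow (overflow 15)
  21÷4 = 5 each, +1 to first 1
Round 4: Briarlake=27 Cedarfen=33 Dunmere=32 Hollowpine=29 → close Cedarfen (overflow 18)
  33÷3 = 11 each, +1 to first 0
Round 5: Briarlake=38 Dunmere=43 Hollowpine=40 → close Dunmere (overflow 29)
  43÷2 = 21 each, +1 to first 1
Round 6: Briarlake=60 Hollowpine=61 → close Briarlake (overflow 47)
  60÷1 = 60 each, +1 to first 0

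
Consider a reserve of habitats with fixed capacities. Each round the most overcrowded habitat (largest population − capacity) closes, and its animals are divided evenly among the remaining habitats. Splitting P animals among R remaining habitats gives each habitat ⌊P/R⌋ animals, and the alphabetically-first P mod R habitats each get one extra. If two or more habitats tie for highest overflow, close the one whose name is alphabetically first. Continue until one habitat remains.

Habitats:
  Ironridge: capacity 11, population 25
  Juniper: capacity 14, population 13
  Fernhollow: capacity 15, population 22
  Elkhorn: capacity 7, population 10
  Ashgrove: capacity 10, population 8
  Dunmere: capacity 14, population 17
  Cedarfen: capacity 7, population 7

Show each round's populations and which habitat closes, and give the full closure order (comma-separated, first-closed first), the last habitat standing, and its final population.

Round 1: Ashgrove=8 Cedarfen=7 Dunmere=17 Elkhorn=10 Fernhollow=22 Ironridge=25 Juniper=13 → close Ironridge (overflow 14)
  25÷6 = 4 each, +1 to first 1
Round 2: Ashgrove=13 Cedarfen=11 Dunmere=21 Elkhorn=14 Fernhollow=26 Juniper=17 → close Fernhollow (overflow 11)
  26÷5 = 5 each, +1 to first 1
Round 3: Ashgrove=19 Cedarfen=16 Dunmere=26 Elkhorn=19 Juniper=22 → close Dunmere (overflow 12)
  26÷4 = 6 each, +1 to first 2
Round 4: Ashgrove=26 Cedarfen=23 Elkhorn=25 Juniper=28 → close Elkhorn (overflow 18)
  25÷3 = 8 each, +1 to first 1
Round 5: Ashgrove=35 Cedarfen=31 Juniper=36 → close Ashgrove (overflow 25)
  35÷2 = 17 each, +1 to first 1
Round 6: Cedarfen=49 Juniper=53 → close Cedarfen (overflow 42)
  49÷1 = 49 each, +1 to first 0

Closure order: Ironridge, Fernhollow, Dunmere, Elkhorn, Ashgrove, Cedarfen
Last habitat: Juniper with 102 animals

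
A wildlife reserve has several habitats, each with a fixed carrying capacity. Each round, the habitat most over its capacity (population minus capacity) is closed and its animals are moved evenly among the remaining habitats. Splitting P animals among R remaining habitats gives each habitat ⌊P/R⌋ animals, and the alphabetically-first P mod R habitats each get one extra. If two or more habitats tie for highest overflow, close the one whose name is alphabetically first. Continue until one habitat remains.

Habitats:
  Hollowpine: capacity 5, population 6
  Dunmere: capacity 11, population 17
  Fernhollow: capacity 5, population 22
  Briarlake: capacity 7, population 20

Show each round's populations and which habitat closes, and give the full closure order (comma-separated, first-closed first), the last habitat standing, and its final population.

Round 1: Briarlake=20 Dunmere=17 Fernhollow=22 Hollowpine=6 → close Fernhollow (overflow 17)
  22÷3 = 7 each, +1 to first 1
Round 2: Briarlake=28 Dunmere=24 Hollowpine=13 → close Briarlake (overflow 21)
  28÷2 = 14 each, +1 to first 0
Round 3: Dunmere=38 Hollowpine=27 → close Dunmere (overflow 27)
  38÷1 = 38 each, +1 to first 0

Closure order: Fernhollow, Briarlake, Dunmere
Last habitat: Hollowpine with 65 animals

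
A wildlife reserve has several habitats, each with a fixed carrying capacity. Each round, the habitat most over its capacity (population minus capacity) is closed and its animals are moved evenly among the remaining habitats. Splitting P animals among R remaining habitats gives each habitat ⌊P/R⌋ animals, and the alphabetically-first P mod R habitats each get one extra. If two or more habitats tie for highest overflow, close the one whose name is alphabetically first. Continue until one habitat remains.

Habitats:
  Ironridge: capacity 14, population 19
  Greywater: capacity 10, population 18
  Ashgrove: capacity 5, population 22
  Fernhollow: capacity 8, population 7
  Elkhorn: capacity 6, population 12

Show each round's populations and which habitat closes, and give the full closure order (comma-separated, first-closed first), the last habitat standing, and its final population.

Round 1: Ashgrove=22 Elkhorn=12 Fernhollow=7 Greywater=18 Ironridge=19 → close Ashgrove (overflow 17)
  22÷4 = 5 each, +1 to first 2
Round 2: Elkhorn=18 Fernhollow=13 Greywater=23 Ironridge=24 → close Greywater (overflow 13)
  23÷3 = 7 each, +1 to first 2
Round 3: Elkhorn=26 Fernhollow=21 Ironridge=31 → close Elkhorn (overflow 20)
  26÷2 = 13 each, +1 to first 0
Round 4: Fernhollow=34 Ironridge=44 → close Ironridge (overflow 30)
  44÷1 = 44 each, +1 to first 0

Closure order: Ashgrove, Greywater, Elkhorn, Ironridge
Last habitat: Fernhollow with 78 animals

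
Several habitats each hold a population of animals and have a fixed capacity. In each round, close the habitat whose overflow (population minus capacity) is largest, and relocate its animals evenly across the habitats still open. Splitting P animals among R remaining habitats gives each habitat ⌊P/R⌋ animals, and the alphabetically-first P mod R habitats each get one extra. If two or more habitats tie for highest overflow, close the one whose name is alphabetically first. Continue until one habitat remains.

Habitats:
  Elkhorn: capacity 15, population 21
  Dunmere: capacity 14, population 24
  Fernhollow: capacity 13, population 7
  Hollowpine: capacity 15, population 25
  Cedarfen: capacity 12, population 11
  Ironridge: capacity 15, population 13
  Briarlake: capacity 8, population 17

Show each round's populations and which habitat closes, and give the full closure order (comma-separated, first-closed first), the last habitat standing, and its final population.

Round 1: Briarlake=17 Cedarfen=11 Dunmere=24 Elkhorn=21 Fernhollow=7 Hollowpine=25 Ironridge=13 → close Dunmere (overflow 10)
  24÷6 = 4 each, +1 to first 0
Round 2: Briarlake=21 Cedarfen=15 Elkhorn=25 Fernhollow=11 Hollowpine=29 Ironridge=17 → close Hollowpine (overflow 14)
  29÷5 = 5 each, +1 to first 4
Round 3: Briarlake=27 Cedarfen=21 Elkhorn=31 Fernhollow=17 Ironridge=22 → close Briarlake (overflow 19)
  27÷4 = 6 each, +1 to first 3
Round 4: Cedarfen=28 Elkhorn=38 Fernhollow=24 Ironridge=28 → close Elkhorn (overflow 23)
  38÷3 = 12 each, +1 to first 2
Round 5: Cedarfen=41 Fernhollow=37 Ironridge=40 → close Cedarfen (overflow 29)
  41÷2 = 20 each, +1 to first 1
Round 6: Fernhollow=58 Ironridge=60 → close Fernhollow (overflow 45)
  58÷1 = 58 each, +1 to first 0

Closure order: Dunmere, Hollowpine, Briarlake, Elkhorn, Cedarfen, Fernhollow
Last habitat: Ironridge with 118 animals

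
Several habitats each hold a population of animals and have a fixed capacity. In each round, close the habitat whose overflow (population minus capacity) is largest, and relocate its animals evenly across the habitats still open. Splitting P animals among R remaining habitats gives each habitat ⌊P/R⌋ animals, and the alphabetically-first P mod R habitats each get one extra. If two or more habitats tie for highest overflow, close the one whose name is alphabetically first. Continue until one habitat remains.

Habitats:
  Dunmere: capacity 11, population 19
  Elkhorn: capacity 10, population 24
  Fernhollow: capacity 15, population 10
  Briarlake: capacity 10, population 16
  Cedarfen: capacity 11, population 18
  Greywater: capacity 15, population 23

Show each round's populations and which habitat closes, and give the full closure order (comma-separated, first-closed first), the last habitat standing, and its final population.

Round 1: Briarlake=16 Cedarfen=18 Dunmere=19 Elkhorn=24 Fernhollow=10 Greywater=23 → close Elkhorn (overflow 14)
  24÷5 = 4 each, +1 to first 4
Round 2: Briarlake=21 Cedarfen=23 Dunmere=24 Fernhollow=15 Greywater=27 → close Dunmere (overflow 13)
  24÷4 = 6 each, +1 to first 0
Round 3: Briarlake=27 Cedarfen=29 Fernhollow=21 Greywater=33 → close Cedarfen (overflow 18)
  29÷3 = 9 each, +1 to first 2
Round 4: Briarlake=37 Fernhollow=31 Greywater=42 → close Briarlake (overflow 27)
  37÷2 = 18 each, +1 to first 1
Round 5: Fernhollow=50 Greywater=60 → close Greywater (overflow 45)
  60÷1 = 60 each, +1 to first 0

Closure order: Elkhorn, Dunmere, Cedarfen, Briarlake, Greywater
Last habitat: Fernhollow with 110 animals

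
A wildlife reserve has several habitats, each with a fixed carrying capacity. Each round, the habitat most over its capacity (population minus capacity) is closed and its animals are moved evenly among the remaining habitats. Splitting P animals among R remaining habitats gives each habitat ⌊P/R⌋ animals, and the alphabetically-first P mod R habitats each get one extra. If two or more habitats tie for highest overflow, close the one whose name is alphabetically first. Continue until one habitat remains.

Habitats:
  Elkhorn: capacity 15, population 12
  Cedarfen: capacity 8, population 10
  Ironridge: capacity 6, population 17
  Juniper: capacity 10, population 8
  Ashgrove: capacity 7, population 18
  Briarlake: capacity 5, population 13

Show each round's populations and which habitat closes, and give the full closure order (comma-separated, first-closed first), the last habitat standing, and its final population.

Round 1: Ashgrove=18 Briarlake=13 Cedarfen=10 Elkhorn=12 Ironridge=17 Juniper=8 → close Ashgrove (overflow 11)
  18÷5 = 3 each, +1 to first 3
Round 2: Briarlake=17 Cedarfen=14 Elkhorn=16 Ironridge=20 Juniper=11 → close Ironridge (overflow 14)
  20÷4 = 5 each, +1 to first 0
Round 3: Briarlake=22 Cedarfen=19 Elkhorn=21 Juniper=16 → close Briarlake (overflow 17)
  22÷3 = 7 each, +1 to first 1
Round 4: Cedarfen=27 Elkhorn=28 Juniper=23 → close Cedarfen (overflow 19)
  27÷2 = 13 each, +1 to first 1
Round 5: Elkhorn=42 Juniper=36 → close Elkhorn (overflow 27)
  42÷1 = 42 each, +1 to first 0

Closure order: Ashgrove, Ironridge, Briarlake, Cedarfen, Elkhorn
Last habitat: Juniper with 78 animals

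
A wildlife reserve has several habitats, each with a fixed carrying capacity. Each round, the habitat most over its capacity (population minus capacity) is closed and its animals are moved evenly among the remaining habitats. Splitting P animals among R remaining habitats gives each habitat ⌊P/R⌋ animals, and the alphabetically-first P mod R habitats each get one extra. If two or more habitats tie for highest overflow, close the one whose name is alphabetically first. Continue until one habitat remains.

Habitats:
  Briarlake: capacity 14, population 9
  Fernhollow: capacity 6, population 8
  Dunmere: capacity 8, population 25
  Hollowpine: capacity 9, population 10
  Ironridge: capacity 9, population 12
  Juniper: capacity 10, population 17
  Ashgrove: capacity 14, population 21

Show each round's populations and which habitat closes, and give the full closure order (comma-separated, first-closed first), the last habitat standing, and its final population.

Round 1: Ashgrove=21 Briarlake=9 Dunmere=25 Fernhollow=8 Hollowpine=10 Ironridge=12 Juniper=17 → close Dunmere (overflow 17)
  25÷6 = 4 each, +1 to first 1
Round 2: Ashgrove=26 Briarlake=13 Fernhollow=12 Hollowpine=14 Ironridge=16 Juniper=21 → close Ashgrove (overflow 12)
  26÷5 = 5 each, +1 to first 1
Round 3: Briarlake=19 Fernhollow=17 Hollowpine=19 Ironridge=21 Juniper=26 → close Juniper (overflow 16)
  26÷4 = 6 each, +1 to first 2
Round 4: Briarlake=26 Fernhollow=24 Hollowpine=25 Ironridge=27 → close Fernhollow (overflow 18)
  24÷3 = 8 each, +1 to first 0
Round 5: Briarlake=34 Hollowpine=33 Ironridge=35 → close Ironridge (overflow 26)
  35÷2 = 17 each, +1 to first 1
Round 6: Briarlake=52 Hollowpine=50 → close Hollowpine (overflow 41)
  50÷1 = 50 each, +1 to first 0

Closure order: Dunmere, Ashgrove, Juniper, Fernhollow, Ironridge, Hollowpine
Last habitat: Briarlake with 102 animals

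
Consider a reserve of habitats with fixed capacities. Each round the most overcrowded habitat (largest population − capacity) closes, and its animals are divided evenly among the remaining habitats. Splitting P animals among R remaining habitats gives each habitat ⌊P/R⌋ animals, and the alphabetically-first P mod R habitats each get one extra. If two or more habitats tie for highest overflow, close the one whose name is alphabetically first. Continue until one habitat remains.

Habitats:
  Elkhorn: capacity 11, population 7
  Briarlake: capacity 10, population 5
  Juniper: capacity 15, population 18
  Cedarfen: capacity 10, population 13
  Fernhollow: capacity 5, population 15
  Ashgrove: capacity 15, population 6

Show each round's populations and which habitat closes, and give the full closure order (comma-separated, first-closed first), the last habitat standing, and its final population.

Round 1: Ashgrove=6 Briarlake=5 Cedarfen=13 Elkhorn=7 Fernhollow=15 Juniper=18 → close Fernhollow (overflow 10)
  15÷5 = 3 each, +1 to first 0
Round 2: Ashgrove=9 Briarlake=8 Cedarfen=16 Elkhorn=10 Juniper=21 → close Cedarfen (overflow 6)
  16÷4 = 4 each, +1 to first 0
Round 3: Ashgrove=13 Briarlake=12 Elkhorn=14 Juniper=25 → close Juniper (overflow 10)
  25÷3 = 8 each, +1 to first 1
Round 4: Ashgrove=22 Briarlake=20 Elkhorn=22 → close Elkhorn (overflow 11)
  22÷2 = 11 each, +1 to first 0
Round 5: Ashgrove=33 Briarlake=31 → close Briarlake (overflow 21)
  31÷1 = 31 each, +1 to first 0

Closure order: Fernhollow, Cedarfen, Juniper, Elkhorn, Briarlake
Last habitat: Ashgrove with 64 animals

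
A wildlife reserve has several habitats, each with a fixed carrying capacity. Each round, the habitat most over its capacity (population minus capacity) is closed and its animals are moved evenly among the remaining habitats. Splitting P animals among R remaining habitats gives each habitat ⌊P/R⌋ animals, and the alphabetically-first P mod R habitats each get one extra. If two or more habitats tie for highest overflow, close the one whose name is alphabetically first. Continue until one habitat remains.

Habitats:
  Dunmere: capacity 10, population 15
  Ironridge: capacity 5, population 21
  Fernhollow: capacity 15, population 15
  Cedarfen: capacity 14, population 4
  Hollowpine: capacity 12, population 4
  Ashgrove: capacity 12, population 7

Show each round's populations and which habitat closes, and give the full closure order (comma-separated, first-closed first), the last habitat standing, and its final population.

Round 1: Ashgrove=7 Cedarfen=4 Dunmere=15 Fernhollow=15 Hollowpine=4 Ironridge=21 → close Ironridge (overflow 16)
  21÷5 = 4 each, +1 to first 1
Round 2: Ashgrove=12 Cedarfen=8 Dunmere=19 Fernhollow=19 Hollowpine=8 → close Dunmere (overflow 9)
  19÷4 = 4 each, +1 to first 3
Round 3: Ashgrove=17 Cedarfen=13 Fernhollow=24 Hollowpine=12 → close Fernhollow (overflow 9)
  24÷3 = 8 each, +1 to first 0
Round 4: Ashgrove=25 Cedarfen=21 Hollowpine=20 → close Ashgrove (overflow 13)
  25÷2 = 12 each, +1 to first 1
Round 5: Cedarfen=34 Hollowpine=32 → close Cedarfen (overflow 20)
  34÷1 = 34 each, +1 to first 0

Closure order: Ironridge, Dunmere, Fernhollow, Ashgrove, Cedarfen
Last habitat: Hollowpine with 66 animals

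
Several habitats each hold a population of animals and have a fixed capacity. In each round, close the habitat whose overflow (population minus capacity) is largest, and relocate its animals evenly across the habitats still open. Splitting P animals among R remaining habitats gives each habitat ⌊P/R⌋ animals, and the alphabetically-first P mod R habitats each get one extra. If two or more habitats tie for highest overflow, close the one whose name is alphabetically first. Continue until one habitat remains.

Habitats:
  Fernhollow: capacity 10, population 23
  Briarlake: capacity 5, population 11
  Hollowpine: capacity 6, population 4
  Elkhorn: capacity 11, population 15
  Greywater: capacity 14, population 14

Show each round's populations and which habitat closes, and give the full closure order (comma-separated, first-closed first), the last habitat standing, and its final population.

Closure order: Fernhollow, Briarlake, Elkhorn, Greywater
Last habitat: Hollowpine with 67 animals

Round 1: Briarlake=11 Elkhorn=15 Fernhollow=23 Greywater=14 Hollowpine=4 → close Fernhollow (overflow 13)
  23÷4 = 5 each, +1 to first 3
Round 2: Briarlake=17 Elkhorn=21 Greywater=20 Hollowpine=9 → close Briarlake (overflow 12)
  17÷3 = 5 each, +1 to first 2
Round 3: Elkhorn=27 Greywater=26 Hollowpine=14 → close Elkhorn (overflow 16)
  27÷2 = 13 each, +1 to first 1
Round 4: Greywater=40 Hollowpine=27 → close Greywater (overflow 26)
  40÷1 = 40 each, +1 to first 0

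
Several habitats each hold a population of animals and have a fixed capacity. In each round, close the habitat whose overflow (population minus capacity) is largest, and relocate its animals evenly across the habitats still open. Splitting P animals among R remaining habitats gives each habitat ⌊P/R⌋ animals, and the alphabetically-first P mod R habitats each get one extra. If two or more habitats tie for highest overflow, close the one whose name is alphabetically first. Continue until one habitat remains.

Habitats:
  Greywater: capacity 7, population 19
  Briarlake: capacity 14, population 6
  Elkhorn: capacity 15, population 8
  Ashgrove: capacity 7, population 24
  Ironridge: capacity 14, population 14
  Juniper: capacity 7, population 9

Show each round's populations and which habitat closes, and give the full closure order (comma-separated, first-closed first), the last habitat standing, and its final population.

Round 1: Ashgrove=24 Briarlake=6 Elkhorn=8 Greywater=19 Ironridge=14 Juniper=9 → close Ashgrove (overflow 17)
  24÷5 = 4 each, +1 to first 4
Round 2: Briarlake=11 Elkhorn=13 Greywater=24 Ironridge=19 Juniper=13 → close Greywater (overflow 17)
  24÷4 = 6 each, +1 to first 0
Round 3: Briarlake=17 Elkhorn=19 Ironridge=25 Juniper=19 → close Juniper (overflow 12)
  19÷3 = 6 each, +1 to first 1
Round 4: Briarlake=24 Elkhorn=25 Ironridge=31 → close Ironridge (overflow 17)
  31÷2 = 15 each, +1 to first 1
Round 5: Briarlake=40 Elkhorn=40 → close Briarlake (overflow 26)
  40÷1 = 40 each, +1 to first 0

Closure order: Ashgrove, Greywater, Juniper, Ironridge, Briarlake
Last habitat: Elkhorn with 80 animals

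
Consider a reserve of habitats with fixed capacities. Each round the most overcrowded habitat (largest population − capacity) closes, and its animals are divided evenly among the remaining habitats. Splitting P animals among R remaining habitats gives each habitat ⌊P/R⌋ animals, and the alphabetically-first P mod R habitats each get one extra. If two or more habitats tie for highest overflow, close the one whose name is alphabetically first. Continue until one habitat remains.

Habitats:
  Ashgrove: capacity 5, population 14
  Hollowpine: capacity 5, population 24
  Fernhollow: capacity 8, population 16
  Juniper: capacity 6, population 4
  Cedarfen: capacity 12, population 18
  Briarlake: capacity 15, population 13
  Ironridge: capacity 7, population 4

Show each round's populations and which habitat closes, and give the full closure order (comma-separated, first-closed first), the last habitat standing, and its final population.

Round 1: Ashgrove=14 Briarlake=13 Cedarfen=18 Fernhollow=16 Hollowpine=24 Ironridge=4 Juniper=4 → close Hollowpine (overflow 19)
  24÷6 = 4 each, +1 to first 0
Round 2: Ashgrove=18 Briarlake=17 Cedarfen=22 Fernhollow=20 Ironridge=8 Juniper=8 → close Ashgrove (overflow 13)
  18÷5 = 3 each, +1 to first 3
Round 3: Briarlake=21 Cedarfen=26 Fernhollow=24 Ironridge=11 Juniper=11 → close Fernhollow (overflow 16)
  24÷4 = 6 each, +1 to first 0
Round 4: Briarlake=27 Cedarfen=32 Ironridge=17 Juniper=17 → close Cedarfen (overflow 20)
  32÷3 = 10 each, +1 to first 2
Round 5: Briarlake=38 Ironridge=28 Juniper=27 → close Briarlake (overflow 23)
  38÷2 = 19 each, +1 to first 0
Round 6: Ironridge=47 Juniper=46 → close Ironridge (overflow 40)
  47÷1 = 47 each, +1 to first 0

Closure order: Hollowpine, Ashgrove, Fernhollow, Cedarfen, Briarlake, Ironridge
Last habitat: Juniper with 93 animals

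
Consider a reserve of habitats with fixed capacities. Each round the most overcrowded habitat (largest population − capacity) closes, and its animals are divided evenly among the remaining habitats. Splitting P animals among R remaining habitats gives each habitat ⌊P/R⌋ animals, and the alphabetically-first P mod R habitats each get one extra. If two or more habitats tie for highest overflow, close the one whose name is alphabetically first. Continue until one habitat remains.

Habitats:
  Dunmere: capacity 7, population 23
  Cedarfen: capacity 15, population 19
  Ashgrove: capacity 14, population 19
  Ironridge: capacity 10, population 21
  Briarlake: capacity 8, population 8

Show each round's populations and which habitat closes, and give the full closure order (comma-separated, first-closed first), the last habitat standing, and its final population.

Round 1: Ashgrove=19 Briarlake=8 Cedarfen=19 Dunmere=23 Ironridge=21 → close Dunmere (overflow 16)
  23÷4 = 5 each, +1 to first 3
Round 2: Ashgrove=25 Briarlake=14 Cedarfen=25 Ironridge=26 → close Ironridge (overflow 16)
  26÷3 = 8 each, +1 to first 2
Round 3: Ashgrove=34 Briarlake=23 Cedarfen=33 → close Ashgrove (overflow 20)
  34÷2 = 17 each, +1 to first 0
Round 4: Briarlake=40 Cedarfen=50 → close Cedarfen (overflow 35)
  50÷1 = 50 each, +1 to first 0

Closure order: Dunmere, Ironridge, Ashgrove, Cedarfen
Last habitat: Briarlake with 90 animals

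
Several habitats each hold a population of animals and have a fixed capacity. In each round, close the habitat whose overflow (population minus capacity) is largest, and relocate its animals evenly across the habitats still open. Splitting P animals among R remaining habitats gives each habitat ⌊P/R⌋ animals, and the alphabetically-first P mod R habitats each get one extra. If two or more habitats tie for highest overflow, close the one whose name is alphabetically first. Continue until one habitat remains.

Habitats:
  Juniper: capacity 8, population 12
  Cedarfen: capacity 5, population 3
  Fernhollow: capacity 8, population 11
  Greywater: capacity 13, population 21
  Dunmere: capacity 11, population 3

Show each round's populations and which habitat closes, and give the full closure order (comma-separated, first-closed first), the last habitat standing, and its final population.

Round 1: Cedarfen=3 Dunmere=3 Fernhollow=11 Greywater=21 Juniper=12 → close Greywater (overflow 8)
  21÷4 = 5 each, +1 to first 1
Round 2: Cedarfen=9 Dunmere=8 Fernhollow=16 Juniper=17 → close Juniper (overflow 9)
  17÷3 = 5 each, +1 to first 2
Round 3: Cedarfen=15 Dunmere=14 Fernhollow=21 → close Fernhollow (overflow 13)
  21÷2 = 10 each, +1 to first 1
Round 4: Cedarfen=26 Dunmere=24 → close Cedarfen (overflow 21)
  26÷1 = 26 each, +1 to first 0

Closure order: Greywater, Juniper, Fernhollow, Cedarfen
Last habitat: Dunmere with 50 animals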